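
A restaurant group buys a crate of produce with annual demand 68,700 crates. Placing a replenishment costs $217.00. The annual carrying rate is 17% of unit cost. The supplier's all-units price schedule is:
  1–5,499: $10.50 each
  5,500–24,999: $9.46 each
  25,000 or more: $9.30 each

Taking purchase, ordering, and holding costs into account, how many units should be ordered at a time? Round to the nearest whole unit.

Q* ≈ 5,500 crates

Holding cost per unit per year at price C is H = 0.17·C.
Evaluate total cost at each tier's feasible EOQ or, if the EOQ is below the tier, at the tier's minimum quantity.
EOQ at $10.50 = 4087.0 (feasible in tier 1): TC = 68,700×$10.50 + (68,700/4087.0)×217 + (4087.0/2)×0.17×$10.50 = $728,645.29.
EOQ at $9.46 = 4305.8 < 5500, so use break Q=5500: TC = 68,700×$9.46 + (68,700/5500.0)×217 + (5500.0/2)×0.17×$9.46 = $657,035.08.
EOQ at $9.30 = 4342.7 < 25000, so use break Q=25000: TC = 68,700×$9.30 + (68,700/25000.0)×217 + (25000.0/2)×0.17×$9.30 = $659,268.82.
Lowest total cost is $657,035.08 at Q = 5500.0.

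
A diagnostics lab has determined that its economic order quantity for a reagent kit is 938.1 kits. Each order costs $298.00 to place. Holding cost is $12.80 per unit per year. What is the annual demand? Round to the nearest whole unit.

Invert the EOQ relation Q*² = 2DS/H.
From Q* = √(2DS/H): D = Q*²H / (2S) = 938.1² × 12.8 / (2 × 298) = 18900.008.

D ≈ 18,900 kits per year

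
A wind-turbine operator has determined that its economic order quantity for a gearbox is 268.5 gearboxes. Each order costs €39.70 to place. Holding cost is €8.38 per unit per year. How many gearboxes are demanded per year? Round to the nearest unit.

D ≈ 7,609 gearboxes per year

Invert the EOQ relation Q*² = 2DS/H.
From Q* = √(2DS/H): D = Q*²H / (2S) = 268.5² × 8.38 / (2 × 39.7) = 7608.729.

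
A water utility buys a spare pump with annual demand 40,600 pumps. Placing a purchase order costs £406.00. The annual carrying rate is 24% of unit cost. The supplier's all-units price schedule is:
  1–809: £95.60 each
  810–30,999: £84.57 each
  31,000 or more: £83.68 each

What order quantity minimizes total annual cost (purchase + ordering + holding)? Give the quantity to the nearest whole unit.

Q* ≈ 1,274 pumps

Holding cost per unit per year at price C is H = 0.24·C.
For each price level, check whether its EOQ is feasible; otherwise the best quantity at that price is the breakpoint.
Tier 1 (£95.60): EOQ = 1198.7 exceeds tier's upper bound 809, so this tier is dominated.
EOQ at £84.57 = 1274.5 (feasible in tier 2): TC = 40,600×£84.57 + (40,600/1274.5)×406 + (1274.5/2)×0.24×£84.57 = £3,459,409.52.
EOQ at £83.68 = 1281.2 < 31000, so use break Q=31000: TC = 40,600×£83.68 + (40,600/31000.0)×406 + (31000.0/2)×0.24×£83.68 = £3,709,229.33.
Lowest total cost is £3,459,409.52 at Q = 1274.5.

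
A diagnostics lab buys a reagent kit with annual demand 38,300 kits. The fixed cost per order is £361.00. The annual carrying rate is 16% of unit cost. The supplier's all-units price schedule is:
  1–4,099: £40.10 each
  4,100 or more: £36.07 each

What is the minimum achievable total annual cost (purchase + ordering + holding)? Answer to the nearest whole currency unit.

TC* ≈ £1,396,684

Holding cost per unit per year at price C is H = 0.16·C.
Evaluate total cost at each tier's feasible EOQ or, if the EOQ is below the tier, at the tier's minimum quantity.
EOQ at £40.10 = 2076.0 (feasible in tier 1): TC = 38,300×£40.10 + (38,300/2076.0)×361 + (2076.0/2)×0.16×£40.10 = £1,549,149.88.
EOQ at £36.07 = 2188.9 < 4100, so use break Q=4100: TC = 38,300×£36.07 + (38,300/4100.0)×361 + (4100.0/2)×0.16×£36.07 = £1,396,684.23.
Lowest total cost among the candidates is at Q = 4100.0.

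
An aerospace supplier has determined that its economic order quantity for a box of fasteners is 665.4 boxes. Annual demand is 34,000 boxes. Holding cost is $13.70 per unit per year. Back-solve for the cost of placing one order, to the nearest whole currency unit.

S ≈ $89

Invert the EOQ relation Q*² = 2DS/H.
From Q* = √(2DS/H): S = Q*²H / (2D) = 665.4² × 13.7 / (2 × 34,000) = 89.2025.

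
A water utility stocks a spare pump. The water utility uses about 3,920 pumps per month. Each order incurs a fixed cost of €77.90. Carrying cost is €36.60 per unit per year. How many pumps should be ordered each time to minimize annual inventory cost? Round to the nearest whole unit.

Annual demand D = 3,920 × 12 = 47,040.
EOQ = √(2DS / H) = √(2 × 47,040 × 77.9 / 36.6).
= √(7,328,832 / 36.6) = √200,241.3115 ≈ 447.483.

Q* ≈ 447 pumps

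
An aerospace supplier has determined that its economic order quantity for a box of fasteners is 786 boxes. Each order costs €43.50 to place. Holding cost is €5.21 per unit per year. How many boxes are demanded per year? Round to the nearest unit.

Squaring Q* = √(2DS/H) gives Q*² = 2DS/H.
From Q* = √(2DS/H): D = Q*²H / (2S) = 786² × 5.21 / (2 × 43.5) = 36996.749.

D ≈ 36,997 boxes per year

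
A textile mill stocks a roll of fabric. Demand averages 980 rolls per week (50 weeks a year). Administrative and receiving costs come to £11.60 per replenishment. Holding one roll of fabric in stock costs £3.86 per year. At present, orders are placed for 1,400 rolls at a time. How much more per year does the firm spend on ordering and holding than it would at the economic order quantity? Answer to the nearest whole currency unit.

Annual demand D = 980 × 50 = 49,000.
EOQ = √(2DS/H) = √(2 × 49,000 × 11.6 / 3.86) ≈ 542.69.
Cost at Q* = (D/Q*)S + (Q*/2)H = √(2DSH) ≈ £2,094.77.
Cost at Q = 1,400: (49,000/1,400)×11.6 + (1,400/2)×3.86 = £406.00 + £2,702.00 = £3,108.00.
Excess = £3,108.00 − £2,094.77 = £1,013.23.

Extra cost ≈ £1,013 per year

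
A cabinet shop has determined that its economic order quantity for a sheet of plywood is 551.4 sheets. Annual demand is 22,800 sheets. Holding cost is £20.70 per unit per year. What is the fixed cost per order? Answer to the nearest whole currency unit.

The basic EOQ model gives Q* = √(2DS/H); rearrange for the unknown.
From Q* = √(2DS/H): S = Q*²H / (2D) = 551.4² × 20.7 / (2 × 22,800) = 138.0190.

S ≈ £138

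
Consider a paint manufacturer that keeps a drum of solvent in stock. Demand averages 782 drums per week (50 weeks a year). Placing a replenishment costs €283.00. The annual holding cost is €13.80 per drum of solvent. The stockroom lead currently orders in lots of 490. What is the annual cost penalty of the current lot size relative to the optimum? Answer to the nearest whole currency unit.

Annual demand D = 782 × 50 = 39,100.
EOQ = √(2DS/H) = √(2 × 39,100 × 283 / 13.8) ≈ 1266.36.
Cost at Q* = (D/Q*)S + (Q*/2)H = √(2DSH) ≈ €17,475.76.
Cost at Q = 490: (39,100/490)×283 + (490/2)×13.8 = €22,582.24 + €3,381.00 = €25,963.24.
Excess = €25,963.24 − €17,475.76 = €8,487.48.

Extra cost ≈ €8,487 per year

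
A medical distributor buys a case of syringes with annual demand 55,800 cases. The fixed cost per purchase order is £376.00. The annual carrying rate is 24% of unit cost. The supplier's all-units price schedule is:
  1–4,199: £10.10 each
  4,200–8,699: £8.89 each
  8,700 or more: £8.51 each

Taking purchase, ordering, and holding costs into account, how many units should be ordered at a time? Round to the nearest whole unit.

Q* ≈ 8,700 cases

Holding cost per unit per year at price C is H = 0.24·C.
For each price level, check whether its EOQ is feasible; otherwise the best quantity at that price is the breakpoint.
EOQ at £10.10 = 4160.6 (feasible in tier 1): TC = 55,800×£10.10 + (55,800/4160.6)×376 + (4160.6/2)×0.24×£10.10 = £573,665.38.
EOQ at £8.89 = 4434.8 (feasible in tier 2): TC = 55,800×£8.89 + (55,800/4434.8)×376 + (4434.8/2)×0.24×£8.89 = £505,523.99.
EOQ at £8.51 = 4532.7 < 8700, so use break Q=8700: TC = 55,800×£8.51 + (55,800/8700.0)×376 + (8700.0/2)×0.24×£8.51 = £486,154.03.
Lowest total cost is £486,154.03 at Q = 8700.0.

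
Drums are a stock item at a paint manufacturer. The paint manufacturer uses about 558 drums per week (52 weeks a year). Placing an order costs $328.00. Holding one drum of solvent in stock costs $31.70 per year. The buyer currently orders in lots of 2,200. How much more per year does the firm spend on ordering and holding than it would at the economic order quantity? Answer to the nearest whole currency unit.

Annual demand D = 558 × 52 = 29,016.
EOQ = √(2DS/H) = √(2 × 29,016 × 328 / 31.7) ≈ 774.89.
Cost at Q* = (D/Q*)S + (Q*/2)H = √(2DSH) ≈ $24,564.07.
Cost at Q = 2,200: (29,016/2,200)×328 + (2,200/2)×31.7 = $4,326.02 + $34,870.00 = $39,196.02.
Excess = $39,196.02 − $24,564.07 = $14,631.95.

Extra cost ≈ $14,632 per year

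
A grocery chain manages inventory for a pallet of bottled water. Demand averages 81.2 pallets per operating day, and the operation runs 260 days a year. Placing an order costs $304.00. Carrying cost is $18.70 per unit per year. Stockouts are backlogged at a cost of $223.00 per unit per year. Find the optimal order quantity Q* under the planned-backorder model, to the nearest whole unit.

Q* ≈ 863 pallets

Annual demand D = 81.2 × 260 = 21,112.
With planned backorders, Q* = √(2DS/H) · √((H+B)/B).
√(2DS/H) = √(2 × 21,112 × 304 / 18.7) = 828.506.
√((H+B)/B) = √((18.7+223)/223) = 1.0411.
Q* ≈ 862.545.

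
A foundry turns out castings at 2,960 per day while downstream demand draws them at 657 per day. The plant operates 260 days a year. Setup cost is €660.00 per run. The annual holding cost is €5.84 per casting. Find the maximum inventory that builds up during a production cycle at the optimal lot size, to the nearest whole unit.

Annual demand D = 657 × 260 = 170,820.
Production build-up factor (1 − d/p) = 1 − 657/2,960 = 0.7780.
Q* = √(2DS / (H(1 − d/p))) = √(2 × 170,820 × 660 / (5.84 × 0.7780)).
= √(225,482,400 / 4.5438) ≈ 7044.478.
Maximum inventory = Q*(1 − d/p) = 7044.478 × 0.7780 ≈ 5480.889.

I_max ≈ 5,481 castings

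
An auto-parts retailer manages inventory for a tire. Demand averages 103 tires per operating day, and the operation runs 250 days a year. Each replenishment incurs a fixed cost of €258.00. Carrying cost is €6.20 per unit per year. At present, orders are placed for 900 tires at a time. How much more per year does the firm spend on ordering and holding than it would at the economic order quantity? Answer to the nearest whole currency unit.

Annual demand D = 103 × 250 = 25,750.
EOQ = √(2DS/H) = √(2 × 25,750 × 258 / 6.2) ≈ 1463.92.
Cost at Q* = (D/Q*)S + (Q*/2)H = √(2DSH) ≈ €9,076.31.
Cost at Q = 900: (25,750/900)×258 + (900/2)×6.2 = €7,381.67 + €2,790.00 = €10,171.67.
Excess = €10,171.67 − €9,076.31 = €1,095.36.

Extra cost ≈ €1,095 per year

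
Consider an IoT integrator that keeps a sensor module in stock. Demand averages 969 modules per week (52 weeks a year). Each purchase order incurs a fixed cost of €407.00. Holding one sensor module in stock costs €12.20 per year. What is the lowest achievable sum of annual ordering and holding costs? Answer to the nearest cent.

Annual demand D = 969 × 52 = 50,388.
The optimal lot size = √(2DS/H) = √(2 × 50,388 × 407 / 12.2) ≈ 1833.56.
At Q*, ordering cost (D/Q*)S equals holding cost (Q*/2)H, each = √(DSH/2).
Minimum total = √(2DSH) = √(2 × 50,388 × 407 × 12.2) ≈ 22369.469.

TC* ≈ €22,369.47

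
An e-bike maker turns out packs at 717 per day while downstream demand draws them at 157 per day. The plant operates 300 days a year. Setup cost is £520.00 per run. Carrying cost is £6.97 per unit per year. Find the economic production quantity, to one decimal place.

Annual demand D = 157 × 300 = 47,100.
Production build-up factor (1 − d/p) = 1 − 157/717 = 0.7810.
Q* = √(2DS / (H(1 − d/p))) = √(2 × 47,100 × 520 / (6.97 × 0.7810)).
= √(48,984,000 / 5.4438) ≈ 2999.689.

Q* ≈ 2,999.7 packs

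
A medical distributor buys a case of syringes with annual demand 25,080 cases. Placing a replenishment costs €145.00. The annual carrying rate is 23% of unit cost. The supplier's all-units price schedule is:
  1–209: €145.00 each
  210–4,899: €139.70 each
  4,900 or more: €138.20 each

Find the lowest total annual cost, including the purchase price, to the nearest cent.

Holding cost per unit per year at price C is H = 0.23·C.
Evaluate total cost at each tier's feasible EOQ or, if the EOQ is below the tier, at the tier's minimum quantity.
Tier 1 (€145.00): EOQ = 467.0 exceeds tier's upper bound 209, so this tier is dominated.
EOQ at €139.70 = 475.8 (feasible in tier 2): TC = 25,080×€139.70 + (25,080/475.8)×145 + (475.8/2)×0.23×€139.70 = €3,518,963.09.
EOQ at €138.20 = 478.3 < 4900, so use break Q=4900: TC = 25,080×€138.20 + (25,080/4900.0)×145 + (4900.0/2)×0.23×€138.20 = €3,544,673.86.
Lowest total cost among the candidates is at Q = 475.8.

TC* ≈ €3,518,963.09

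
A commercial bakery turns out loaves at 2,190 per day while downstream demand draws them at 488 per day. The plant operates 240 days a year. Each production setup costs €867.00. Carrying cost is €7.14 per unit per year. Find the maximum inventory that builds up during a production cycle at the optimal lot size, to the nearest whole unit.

I_max ≈ 4,702 loaves

Annual demand D = 488 × 240 = 117,120.
Production build-up factor (1 − d/p) = 1 − 488/2,190 = 0.7772.
Q* = √(2DS / (H(1 − d/p))) = √(2 × 117,120 × 867 / (7.14 × 0.7772)).
= √(203,086,080 / 5.549) ≈ 6049.692.
Maximum inventory = Q*(1 − d/p) = 6049.692 × 0.7772 ≈ 4701.633.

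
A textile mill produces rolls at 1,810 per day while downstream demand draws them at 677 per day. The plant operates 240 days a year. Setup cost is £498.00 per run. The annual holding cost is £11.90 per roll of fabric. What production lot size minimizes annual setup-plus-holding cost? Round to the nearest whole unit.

Annual demand D = 677 × 240 = 162,480.
Production build-up factor (1 − d/p) = 1 − 677/1,810 = 0.6260.
Q* = √(2DS / (H(1 − d/p))) = √(2 × 162,480 × 498 / (11.9 × 0.6260)).
= √(161,830,080 / 7.449) ≈ 4661.015.

Q* ≈ 4,661 rolls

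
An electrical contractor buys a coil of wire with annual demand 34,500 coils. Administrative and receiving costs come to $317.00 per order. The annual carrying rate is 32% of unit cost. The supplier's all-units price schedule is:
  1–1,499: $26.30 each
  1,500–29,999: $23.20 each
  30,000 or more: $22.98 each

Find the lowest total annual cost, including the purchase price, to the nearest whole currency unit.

TC* ≈ $813,143

Holding cost per unit per year at price C is H = 0.32·C.
For each price level, check whether its EOQ is feasible; otherwise the best quantity at that price is the breakpoint.
Tier 1 ($26.30): EOQ = 1612.1 exceeds tier's upper bound 1499, so this tier is dominated.
EOQ at $23.20 = 1716.5 (feasible in tier 2): TC = 34,500×$23.20 + (34,500/1716.5)×317 + (1716.5/2)×0.32×$23.20 = $813,143.04.
EOQ at $22.98 = 1724.7 < 30000, so use break Q=30000: TC = 34,500×$22.98 + (34,500/30000.0)×317 + (30000.0/2)×0.32×$22.98 = $903,478.55.
Lowest total cost among the candidates is at Q = 1716.5.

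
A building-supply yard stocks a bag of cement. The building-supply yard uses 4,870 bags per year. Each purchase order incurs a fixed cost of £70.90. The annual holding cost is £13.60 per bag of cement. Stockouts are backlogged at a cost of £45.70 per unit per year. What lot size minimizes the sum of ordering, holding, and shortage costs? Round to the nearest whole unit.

Q* ≈ 257 bags

With planned backorders, Q* = √(2DS/H) · √((H+B)/B).
√(2DS/H) = √(2 × 4,870 × 70.9 / 13.6) = 225.337.
√((H+B)/B) = √((13.6+45.7)/45.7) = 1.1391.
Q* ≈ 256.686.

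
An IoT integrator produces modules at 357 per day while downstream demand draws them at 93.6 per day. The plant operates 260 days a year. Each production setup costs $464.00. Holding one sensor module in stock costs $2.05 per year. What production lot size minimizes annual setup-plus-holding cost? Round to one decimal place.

Q* ≈ 3,864.1 modules

Annual demand D = 93.6 × 260 = 24,336.
Production build-up factor (1 − d/p) = 1 − 93.6/357 = 0.7378.
Q* = √(2DS / (H(1 − d/p))) = √(2 × 24,336 × 464 / (2.05 × 0.7378)).
= √(22,583,808 / 1.5125) ≈ 3864.096.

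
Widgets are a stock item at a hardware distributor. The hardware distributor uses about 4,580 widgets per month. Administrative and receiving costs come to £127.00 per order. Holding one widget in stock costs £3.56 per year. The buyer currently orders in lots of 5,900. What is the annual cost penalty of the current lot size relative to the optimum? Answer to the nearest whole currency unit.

Extra cost ≈ £4,635 per year

Annual demand D = 4,580 × 12 = 54,960.
EOQ = √(2DS/H) = √(2 × 54,960 × 127 / 3.56) ≈ 1980.23.
Cost at Q* = (D/Q*)S + (Q*/2)H = √(2DSH) ≈ £7,049.61.
Cost at Q = 5,900: (54,960/5,900)×127 + (5,900/2)×3.56 = £1,183.04 + £10,502.00 = £11,685.04.
Excess = £11,685.04 − £7,049.61 = £4,635.43.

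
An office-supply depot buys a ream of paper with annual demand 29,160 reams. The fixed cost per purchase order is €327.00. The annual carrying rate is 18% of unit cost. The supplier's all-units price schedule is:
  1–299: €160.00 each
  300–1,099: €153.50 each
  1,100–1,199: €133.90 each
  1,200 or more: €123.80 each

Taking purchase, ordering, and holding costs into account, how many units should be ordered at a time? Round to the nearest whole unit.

Q* ≈ 1,200 reams

Holding cost per unit per year at price C is H = 0.18·C.
For each price level, check whether its EOQ is feasible; otherwise the best quantity at that price is the breakpoint.
Tier 1 (€160.00): EOQ = 813.7 exceeds tier's upper bound 299, so this tier is dominated.
EOQ at €153.50 = 830.8 (feasible in tier 2): TC = 29,160×€153.50 + (29,160/830.8)×327 + (830.8/2)×0.18×€153.50 = €4,499,014.78.
EOQ at €133.90 = 889.5 < 1100, so use break Q=1100: TC = 29,160×€133.90 + (29,160/1100.0)×327 + (1100.0/2)×0.18×€133.90 = €3,926,448.57.
EOQ at €123.80 = 925.1 < 1200, so use break Q=1200: TC = 29,160×€123.80 + (29,160/1200.0)×327 + (1200.0/2)×0.18×€123.80 = €3,631,324.50.
Lowest total cost is €3,631,324.50 at Q = 1200.0.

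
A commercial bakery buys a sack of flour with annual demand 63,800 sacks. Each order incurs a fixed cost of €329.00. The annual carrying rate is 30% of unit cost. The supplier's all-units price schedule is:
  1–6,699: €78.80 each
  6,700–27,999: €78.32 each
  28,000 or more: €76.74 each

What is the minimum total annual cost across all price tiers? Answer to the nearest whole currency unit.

TC* ≈ €5,058,943

Holding cost per unit per year at price C is H = 0.30·C.
Evaluate total cost at each tier's feasible EOQ or, if the EOQ is below the tier, at the tier's minimum quantity.
EOQ at €78.80 = 1332.6 (feasible in tier 1): TC = 63,800×€78.80 + (63,800/1332.6)×329 + (1332.6/2)×0.30×€78.80 = €5,058,942.65.
EOQ at €78.32 = 1336.7 < 6700, so use break Q=6700: TC = 63,800×€78.32 + (63,800/6700.0)×329 + (6700.0/2)×0.30×€78.32 = €5,078,660.47.
EOQ at €76.74 = 1350.4 < 28000, so use break Q=28000: TC = 63,800×€76.74 + (63,800/28000.0)×329 + (28000.0/2)×0.30×€76.74 = €5,219,069.65.
Lowest total cost among the candidates is at Q = 1332.6.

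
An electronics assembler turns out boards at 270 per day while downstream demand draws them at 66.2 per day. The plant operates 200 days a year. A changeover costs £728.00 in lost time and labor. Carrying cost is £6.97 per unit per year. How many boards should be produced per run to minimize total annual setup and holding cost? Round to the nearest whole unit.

Annual demand D = 66.2 × 200 = 13,240.
Production build-up factor (1 − d/p) = 1 − 66.2/270 = 0.7548.
Q* = √(2DS / (H(1 − d/p))) = √(2 × 13,240 × 728 / (6.97 × 0.7548)).
= √(19,277,440 / 5.2611) ≈ 1914.203.

Q* ≈ 1,914 boards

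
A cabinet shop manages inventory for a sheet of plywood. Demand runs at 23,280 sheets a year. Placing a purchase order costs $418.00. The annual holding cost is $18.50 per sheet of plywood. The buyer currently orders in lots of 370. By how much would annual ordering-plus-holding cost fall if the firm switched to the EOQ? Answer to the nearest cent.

Extra cost ≈ $10,747.66 per year

EOQ = √(2DS/H) = √(2 × 23,280 × 418 / 18.5) ≈ 1025.67.
Cost at Q* = (D/Q*)S + (Q*/2)H = √(2DSH) ≈ $18,974.94.
Cost at Q = 370: (23,280/370)×418 + (370/2)×18.5 = $26,300.11 + $3,422.50 = $29,722.61.
Excess = $29,722.61 − $18,974.94 = $10,747.66.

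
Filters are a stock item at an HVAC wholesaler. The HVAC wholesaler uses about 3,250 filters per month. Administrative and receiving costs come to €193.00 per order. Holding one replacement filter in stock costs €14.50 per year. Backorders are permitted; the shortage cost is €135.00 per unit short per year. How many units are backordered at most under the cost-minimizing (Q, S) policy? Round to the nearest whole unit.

S* ≈ 104 filters

Annual demand D = 3,250 × 12 = 39,000.
With planned backorders, Q* = √(2DS/H) · √((H+B)/B).
√(2DS/H) = √(2 × 39,000 × 193 / 14.5) = 1018.924.
√((H+B)/B) = √((14.5+135)/135) = 1.0523.
Q* ≈ 1072.249.
S* = Q* · H/(H+B) = 1072.249 × 14.5/149.5 ≈ 103.997.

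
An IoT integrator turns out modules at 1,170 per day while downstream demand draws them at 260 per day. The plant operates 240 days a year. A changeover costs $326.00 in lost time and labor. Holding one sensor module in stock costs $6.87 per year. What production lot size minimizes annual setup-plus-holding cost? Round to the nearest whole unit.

Annual demand D = 260 × 240 = 62,400.
Production build-up factor (1 − d/p) = 1 − 260/1,170 = 0.7778.
Q* = √(2DS / (H(1 − d/p))) = √(2 × 62,400 × 326 / (6.87 × 0.7778)).
= √(40,684,800 / 5.3433) ≈ 2759.370.

Q* ≈ 2,759 modules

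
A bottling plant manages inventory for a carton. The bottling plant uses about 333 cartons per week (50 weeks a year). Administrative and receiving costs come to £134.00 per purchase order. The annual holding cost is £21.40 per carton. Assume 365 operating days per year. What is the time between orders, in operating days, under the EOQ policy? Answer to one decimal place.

Annual demand D = 333 × 50 = 16,650.
Q* = √(2DS/H) = √(2 × 16,650 × 134 / 21.4) ≈ 456.63.
Cycle time = Q*/D × 365 = 456.63 / 16,650 × 365 ≈ 10.010 days.

T ≈ 10.0 days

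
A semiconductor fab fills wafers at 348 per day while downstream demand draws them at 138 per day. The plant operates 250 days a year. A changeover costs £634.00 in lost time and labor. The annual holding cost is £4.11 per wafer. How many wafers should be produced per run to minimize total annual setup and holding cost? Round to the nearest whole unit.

Q* ≈ 4,200 wafers

Annual demand D = 138 × 250 = 34,500.
Production build-up factor (1 − d/p) = 1 − 138/348 = 0.6034.
Q* = √(2DS / (H(1 − d/p))) = √(2 × 34,500 × 634 / (4.11 × 0.6034)).
= √(43,746,000 / 2.4802) ≈ 4199.796.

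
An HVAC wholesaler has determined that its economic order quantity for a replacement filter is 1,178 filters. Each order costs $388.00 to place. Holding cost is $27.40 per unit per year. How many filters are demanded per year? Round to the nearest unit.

Invert the EOQ relation Q*² = 2DS/H.
From Q* = √(2DS/H): D = Q*²H / (2S) = 1,178² × 27.4 / (2 × 388) = 48998.121.

D ≈ 48,998 filters per year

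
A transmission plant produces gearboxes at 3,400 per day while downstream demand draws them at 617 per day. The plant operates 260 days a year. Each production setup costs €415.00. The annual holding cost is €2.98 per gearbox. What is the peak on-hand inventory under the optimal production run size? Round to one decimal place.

Annual demand D = 617 × 260 = 160,420.
Production build-up factor (1 − d/p) = 1 − 617/3,400 = 0.8185.
Q* = √(2DS / (H(1 − d/p))) = √(2 × 160,420 × 415 / (2.98 × 0.8185)).
= √(133,148,600 / 2.4392) ≈ 7388.275.
Maximum inventory = Q*(1 − d/p) = 7388.275 × 0.8185 ≈ 6047.520.

I_max ≈ 6,047.5 gearboxes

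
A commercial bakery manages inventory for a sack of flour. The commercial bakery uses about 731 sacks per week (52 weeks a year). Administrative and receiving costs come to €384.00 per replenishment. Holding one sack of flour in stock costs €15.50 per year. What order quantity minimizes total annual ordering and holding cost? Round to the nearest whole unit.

Q* ≈ 1,372 sacks

Annual demand D = 731 × 52 = 38,012.
EOQ = √(2DS / H) = √(2 × 38,012 × 384 / 15.5).
= √(29,193,216 / 15.5) = √1,883,433.2903 ≈ 1372.382.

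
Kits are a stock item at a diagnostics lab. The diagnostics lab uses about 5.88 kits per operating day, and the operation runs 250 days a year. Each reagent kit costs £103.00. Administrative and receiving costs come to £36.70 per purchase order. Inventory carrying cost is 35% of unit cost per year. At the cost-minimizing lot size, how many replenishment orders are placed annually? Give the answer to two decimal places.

Annual demand D = 5.88 × 250 = 1,470.
Holding cost H = 0.35 × £103.00 = £36.0500 per unit per year.
Q* = √(2DS/H) = √(2 × 1,470 × 36.7 / 36.05) ≈ 54.71.
Orders per year = D / Q* = 1,470 / 54.71 ≈ 26.870.

N ≈ 26.87 orders per year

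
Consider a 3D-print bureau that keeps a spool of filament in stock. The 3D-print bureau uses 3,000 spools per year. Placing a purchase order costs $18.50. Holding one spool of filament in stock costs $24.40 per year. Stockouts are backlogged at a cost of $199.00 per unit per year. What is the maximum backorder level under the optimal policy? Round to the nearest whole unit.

With planned backorders, Q* = √(2DS/H) · √((H+B)/B).
√(2DS/H) = √(2 × 3,000 × 18.5 / 24.4) = 67.448.
√((H+B)/B) = √((24.4+199)/199) = 1.0595.
Q* ≈ 71.463.
S* = Q* · H/(H+B) = 71.463 × 24.4/223.4 ≈ 7.805.

S* ≈ 8 spools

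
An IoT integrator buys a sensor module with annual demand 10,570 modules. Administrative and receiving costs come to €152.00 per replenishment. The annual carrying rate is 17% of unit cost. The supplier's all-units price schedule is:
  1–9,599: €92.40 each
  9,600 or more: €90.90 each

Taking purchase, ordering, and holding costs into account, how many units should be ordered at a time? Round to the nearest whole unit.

Q* ≈ 452 modules

Holding cost per unit per year at price C is H = 0.17·C.
Candidates are each tier's EOQ (if it falls in that tier) and each price-break quantity.
EOQ at €92.40 = 452.3 (feasible in tier 1): TC = 10,570×€92.40 + (10,570/452.3)×152 + (452.3/2)×0.17×€92.40 = €983,772.52.
EOQ at €90.90 = 456.0 < 9600, so use break Q=9600: TC = 10,570×€90.90 + (10,570/9600.0)×152 + (9600.0/2)×0.17×€90.90 = €1,035,154.76.
Lowest total cost is €983,772.52 at Q = 452.3.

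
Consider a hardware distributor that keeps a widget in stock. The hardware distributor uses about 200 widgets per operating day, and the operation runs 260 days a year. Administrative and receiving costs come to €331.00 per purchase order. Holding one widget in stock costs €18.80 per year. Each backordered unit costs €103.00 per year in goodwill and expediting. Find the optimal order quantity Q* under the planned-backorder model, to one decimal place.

Annual demand D = 200 × 260 = 52,000.
With planned backorders, Q* = √(2DS/H) · √((H+B)/B).
√(2DS/H) = √(2 × 52,000 × 331 / 18.8) = 1353.168.
√((H+B)/B) = √((18.8+103)/103) = 1.0874.
Q* ≈ 1471.488.

Q* ≈ 1,471.5 widgets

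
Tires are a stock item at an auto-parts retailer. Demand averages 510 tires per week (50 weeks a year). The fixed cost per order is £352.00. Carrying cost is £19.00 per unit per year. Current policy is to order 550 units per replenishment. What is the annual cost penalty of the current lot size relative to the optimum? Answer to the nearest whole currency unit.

Annual demand D = 510 × 50 = 25,500.
EOQ = √(2DS/H) = √(2 × 25,500 × 352 / 19) ≈ 972.03.
Cost at Q* = (D/Q*)S + (Q*/2)H = √(2DSH) ≈ £18,468.57.
Cost at Q = 550: (25,500/550)×352 + (550/2)×19 = £16,320.00 + £5,225.00 = £21,545.00.
Excess = £21,545.00 − £18,468.57 = £3,076.43.

Extra cost ≈ £3,076 per year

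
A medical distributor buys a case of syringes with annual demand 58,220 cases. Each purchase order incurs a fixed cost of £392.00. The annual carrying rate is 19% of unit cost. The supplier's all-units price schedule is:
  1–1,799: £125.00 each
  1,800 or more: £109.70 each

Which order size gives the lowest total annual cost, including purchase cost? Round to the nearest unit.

Q* ≈ 1,800 cases

Holding cost per unit per year at price C is H = 0.19·C.
Candidates are each tier's EOQ (if it falls in that tier) and each price-break quantity.
EOQ at £125.00 = 1386.3 (feasible in tier 1): TC = 58,220×£125.00 + (58,220/1386.3)×392 + (1386.3/2)×0.19×£125.00 = £7,310,425.01.
EOQ at £109.70 = 1479.8 < 1800, so use break Q=1800: TC = 58,220×£109.70 + (58,220/1800.0)×392 + (1800.0/2)×0.19×£109.70 = £6,418,171.72.
Lowest total cost is £6,418,171.72 at Q = 1800.0.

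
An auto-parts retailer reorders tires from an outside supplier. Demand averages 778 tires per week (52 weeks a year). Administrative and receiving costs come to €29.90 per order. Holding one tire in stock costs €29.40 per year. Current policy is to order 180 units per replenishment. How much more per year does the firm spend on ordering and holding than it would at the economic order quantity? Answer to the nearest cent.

Annual demand D = 778 × 52 = 40,456.
EOQ = √(2DS/H) = √(2 × 40,456 × 29.9 / 29.4) ≈ 286.86.
Cost at Q* = (D/Q*)S + (Q*/2)H = √(2DSH) ≈ €8,433.65.
Cost at Q = 180: (40,456/180)×29.9 + (180/2)×29.4 = €6,720.19 + €2,646.00 = €9,366.19.
Excess = €9,366.19 − €8,433.65 = €932.54.

Extra cost ≈ €932.54 per year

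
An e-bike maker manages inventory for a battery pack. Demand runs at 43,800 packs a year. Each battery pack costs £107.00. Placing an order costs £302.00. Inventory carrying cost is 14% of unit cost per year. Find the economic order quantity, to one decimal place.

Holding cost H = 0.14 × £107.00 = £14.9800 per unit per year.
EOQ = √(2DS / H) = √(2 × 43,800 × 302 / 14.98).
= √(26,455,200 / 14.98) = √1,766,034.713 ≈ 1328.922.

Q* ≈ 1,328.9 packs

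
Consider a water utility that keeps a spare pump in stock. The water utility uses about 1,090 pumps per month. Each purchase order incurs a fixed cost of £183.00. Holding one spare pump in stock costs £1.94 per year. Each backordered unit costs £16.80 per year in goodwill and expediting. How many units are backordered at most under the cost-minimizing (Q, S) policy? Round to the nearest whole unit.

S* ≈ 172 pumps

Annual demand D = 1,090 × 12 = 13,080.
With planned backorders, Q* = √(2DS/H) · √((H+B)/B).
√(2DS/H) = √(2 × 13,080 × 183 / 1.94) = 1570.882.
√((H+B)/B) = √((1.94+16.8)/16.8) = 1.0562.
Q* ≈ 1659.104.
S* = Q* · H/(H+B) = 1659.104 × 1.94/18.74 ≈ 171.754.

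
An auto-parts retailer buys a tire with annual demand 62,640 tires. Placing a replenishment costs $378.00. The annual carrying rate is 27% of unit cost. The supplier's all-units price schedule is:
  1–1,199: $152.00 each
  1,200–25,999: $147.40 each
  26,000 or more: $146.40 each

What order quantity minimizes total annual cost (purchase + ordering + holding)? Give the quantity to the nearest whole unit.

Holding cost per unit per year at price C is H = 0.27·C.
Evaluate total cost at each tier's feasible EOQ or, if the EOQ is below the tier, at the tier's minimum quantity.
EOQ at $152.00 = 1074.2 (feasible in tier 1): TC = 62,640×$152.00 + (62,640/1074.2)×378 + (1074.2/2)×0.27×$152.00 = $9,565,364.96.
EOQ at $147.40 = 1090.8 < 1200, so use break Q=1200: TC = 62,640×$147.40 + (62,640/1200.0)×378 + (1200.0/2)×0.27×$147.40 = $9,276,746.40.
EOQ at $146.40 = 1094.5 < 26000, so use break Q=26000: TC = 62,640×$146.40 + (62,640/26000.0)×378 + (26000.0/2)×0.27×$146.40 = $9,685,270.69.
Lowest total cost is $9,276,746.40 at Q = 1200.0.

Q* ≈ 1,200 tires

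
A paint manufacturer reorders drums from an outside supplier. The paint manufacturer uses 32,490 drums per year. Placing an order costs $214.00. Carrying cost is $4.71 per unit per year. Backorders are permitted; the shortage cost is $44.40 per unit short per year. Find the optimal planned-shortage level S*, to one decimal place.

S* ≈ 173.3 drums

With planned backorders, Q* = √(2DS/H) · √((H+B)/B).
√(2DS/H) = √(2 × 32,490 × 214 / 4.71) = 1718.250.
√((H+B)/B) = √((4.71+44.4)/44.4) = 1.0517.
Q* ≈ 1807.090.
S* = Q* · H/(H+B) = 1807.090 × 4.71/49.11 ≈ 173.313.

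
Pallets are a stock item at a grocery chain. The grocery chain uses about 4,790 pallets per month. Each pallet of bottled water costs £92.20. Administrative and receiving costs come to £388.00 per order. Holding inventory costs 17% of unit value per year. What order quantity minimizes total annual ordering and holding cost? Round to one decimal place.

Annual demand D = 4,790 × 12 = 57,480.
Holding cost H = 0.17 × £92.20 = £15.6740 per unit per year.
EOQ = √(2DS / H) = √(2 × 57,480 × 388 / 15.674).
= √(44,604,480 / 15.674) = √2,845,762.4091 ≈ 1686.939.

Q* ≈ 1,686.9 pallets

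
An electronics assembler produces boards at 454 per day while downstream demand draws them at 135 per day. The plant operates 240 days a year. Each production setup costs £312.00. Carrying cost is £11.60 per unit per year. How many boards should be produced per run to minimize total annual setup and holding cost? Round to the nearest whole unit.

Q* ≈ 1,575 boards

Annual demand D = 135 × 240 = 32,400.
Production build-up factor (1 − d/p) = 1 − 135/454 = 0.7026.
Q* = √(2DS / (H(1 − d/p))) = √(2 × 32,400 × 312 / (11.6 × 0.7026)).
= √(20,217,600 / 8.1507) ≈ 1574.956.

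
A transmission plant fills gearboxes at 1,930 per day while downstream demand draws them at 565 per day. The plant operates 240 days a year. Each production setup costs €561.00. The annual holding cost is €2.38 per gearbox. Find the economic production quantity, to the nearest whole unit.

Q* ≈ 9,507 gearboxes

Annual demand D = 565 × 240 = 135,600.
Production build-up factor (1 − d/p) = 1 − 565/1,930 = 0.7073.
Q* = √(2DS / (H(1 − d/p))) = √(2 × 135,600 × 561 / (2.38 × 0.7073)).
= √(152,143,200 / 1.6833) ≈ 9507.145.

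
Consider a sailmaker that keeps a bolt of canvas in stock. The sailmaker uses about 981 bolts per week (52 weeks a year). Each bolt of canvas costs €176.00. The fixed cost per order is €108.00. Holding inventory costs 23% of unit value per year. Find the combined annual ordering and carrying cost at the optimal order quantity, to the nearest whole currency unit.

TC* ≈ €21,119

Annual demand D = 981 × 52 = 51,012.
Holding cost H = 0.23 × €176.00 = €40.4800 per unit per year.
Q* = √(2DS/H) = √(2 × 51,012 × 108 / 40.48) ≈ 521.73.
At Q*, ordering cost (D/Q*)S equals holding cost (Q*/2)H, each = √(DSH/2).
Minimum total = √(2DSH) = √(2 × 51,012 × 108 × 40.48) ≈ 21119.484.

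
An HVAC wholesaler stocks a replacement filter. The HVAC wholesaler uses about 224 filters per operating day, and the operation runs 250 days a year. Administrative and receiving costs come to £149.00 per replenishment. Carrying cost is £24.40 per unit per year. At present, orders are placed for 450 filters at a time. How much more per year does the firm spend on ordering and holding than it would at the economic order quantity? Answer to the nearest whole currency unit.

Extra cost ≈ £3,853 per year

Annual demand D = 224 × 250 = 56,000.
EOQ = √(2DS/H) = √(2 × 56,000 × 149 / 24.4) ≈ 827.00.
Cost at Q* = (D/Q*)S + (Q*/2)H = √(2DSH) ≈ £20,178.88.
Cost at Q = 450: (56,000/450)×149 + (450/2)×24.4 = £18,542.22 + £5,490.00 = £24,032.22.
Excess = £24,032.22 − £20,178.88 = £3,853.34.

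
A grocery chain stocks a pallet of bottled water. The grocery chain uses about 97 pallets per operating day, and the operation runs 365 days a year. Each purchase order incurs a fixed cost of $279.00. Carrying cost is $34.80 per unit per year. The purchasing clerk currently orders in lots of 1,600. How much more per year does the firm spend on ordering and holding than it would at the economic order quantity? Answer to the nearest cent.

Annual demand D = 97 × 365 = 35,405.
EOQ = √(2DS/H) = √(2 × 35,405 × 279 / 34.8) ≈ 753.46.
Cost at Q* = (D/Q*)S + (Q*/2)H = √(2DSH) ≈ $26,220.38.
Cost at Q = 1,600: (35,405/1,600)×279 + (1,600/2)×34.8 = $6,173.75 + $27,840.00 = $34,013.75.
Excess = $34,013.75 − $26,220.38 = $7,793.36.

Extra cost ≈ $7,793.36 per year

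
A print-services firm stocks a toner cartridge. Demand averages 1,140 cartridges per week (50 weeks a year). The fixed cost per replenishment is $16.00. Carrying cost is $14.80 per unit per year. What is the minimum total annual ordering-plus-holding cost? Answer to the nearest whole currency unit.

Annual demand D = 1,140 × 50 = 57,000.
Q* = √(2DS/H) = √(2 × 57,000 × 16 / 14.8) ≈ 351.06.
At the optimum the two cost components are equal, so total cost = 2·(Q*/2)H = Q*·H.
Minimum total = √(2DSH) = √(2 × 57,000 × 16 × 14.8) ≈ 5195.691.

TC* ≈ $5,196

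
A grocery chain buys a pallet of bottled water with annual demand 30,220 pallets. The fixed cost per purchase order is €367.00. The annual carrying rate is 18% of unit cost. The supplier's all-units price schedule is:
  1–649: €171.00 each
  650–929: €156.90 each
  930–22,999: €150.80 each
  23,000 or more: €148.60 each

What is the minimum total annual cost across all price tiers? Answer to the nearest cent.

Holding cost per unit per year at price C is H = 0.18·C.
Evaluate total cost at each tier's feasible EOQ or, if the EOQ is below the tier, at the tier's minimum quantity.
Tier 1 (€171.00): EOQ = 848.9 exceeds tier's upper bound 649, so this tier is dominated.
EOQ at €156.90 = 886.2 (feasible in tier 2): TC = 30,220×€156.90 + (30,220/886.2)×367 + (886.2/2)×0.18×€156.90 = €4,766,546.97.
EOQ at €150.80 = 904.0 < 930, so use break Q=930: TC = 30,220×€150.80 + (30,220/930.0)×367 + (930.0/2)×0.18×€150.80 = €4,581,723.49.
EOQ at €148.60 = 910.6 < 23000, so use break Q=23000: TC = 30,220×€148.60 + (30,220/23000.0)×367 + (23000.0/2)×0.18×€148.60 = €4,798,776.21.
Lowest total cost among the candidates is at Q = 930.0.

TC* ≈ €4,581,723.49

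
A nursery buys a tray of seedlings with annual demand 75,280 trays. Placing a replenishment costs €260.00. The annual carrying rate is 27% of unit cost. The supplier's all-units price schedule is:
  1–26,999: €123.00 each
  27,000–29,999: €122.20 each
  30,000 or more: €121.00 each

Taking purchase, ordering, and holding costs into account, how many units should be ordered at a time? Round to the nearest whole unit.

Holding cost per unit per year at price C is H = 0.27·C.
For each price level, check whether its EOQ is feasible; otherwise the best quantity at that price is the breakpoint.
EOQ at €123.00 = 1085.7 (feasible in tier 1): TC = 75,280×€123.00 + (75,280/1085.7)×260 + (1085.7/2)×0.27×€123.00 = €9,295,495.86.
EOQ at €122.20 = 1089.2 < 27000, so use break Q=27000: TC = 75,280×€122.20 + (75,280/27000.0)×260 + (27000.0/2)×0.27×€122.20 = €9,645,359.92.
EOQ at €121.00 = 1094.6 < 30000, so use break Q=30000: TC = 75,280×€121.00 + (75,280/30000.0)×260 + (30000.0/2)×0.27×€121.00 = €9,599,582.43.
Lowest total cost is €9,295,495.86 at Q = 1085.7.

Q* ≈ 1,086 trays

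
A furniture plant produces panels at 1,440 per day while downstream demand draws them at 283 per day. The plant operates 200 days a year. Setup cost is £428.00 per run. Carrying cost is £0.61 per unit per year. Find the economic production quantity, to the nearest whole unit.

Annual demand D = 283 × 200 = 56,600.
Production build-up factor (1 − d/p) = 1 − 283/1,440 = 0.8035.
Q* = √(2DS / (H(1 − d/p))) = √(2 × 56,600 × 428 / (0.61 × 0.8035)).
= √(48,449,600 / 0.4901) ≈ 9942.480.

Q* ≈ 9,942 panels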